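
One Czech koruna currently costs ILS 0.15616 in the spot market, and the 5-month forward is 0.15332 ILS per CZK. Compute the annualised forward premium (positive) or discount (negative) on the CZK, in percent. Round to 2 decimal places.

T = 5/12 years.
Period premium: (0.15332 − 0.15616)/0.15616 = -0.0181865.
Per annum: -0.0181865 / (5/12) = -0.043648 = -4.36%.

-4.36%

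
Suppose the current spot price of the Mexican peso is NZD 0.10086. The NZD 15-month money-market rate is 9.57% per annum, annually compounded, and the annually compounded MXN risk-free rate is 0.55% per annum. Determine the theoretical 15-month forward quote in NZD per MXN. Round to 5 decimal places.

T = 15/12 years.
NZD growth factor: (1 + 0.0957)^(15/12) = 1.1210231.
MXN growth factor: (1 + 0.0055)^(15/12) = 1.0068797.
CIP: F = S · (grow NZD)/(grow MXN) = 0.10086 × 1.1210231/1.0068797 = 0.1122938 NZD per MXN.

0.11229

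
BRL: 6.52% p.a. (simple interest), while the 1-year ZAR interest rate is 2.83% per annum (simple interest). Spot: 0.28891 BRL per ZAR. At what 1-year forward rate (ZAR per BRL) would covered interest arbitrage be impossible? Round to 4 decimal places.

T = 1 year.
BRL growth factor: 1 + 0.0652×1 = 1.065200.
ZAR accumulates by 1 + 0.0283×1 = 1.028300.
CIP: F = S · (grow BRL)/(grow ZAR) = 0.28891 × 1.065200/1.028300 = 0.2992774 BRL per ZAR.
Invert for ZAR per BRL: 1 / 0.2992774 = 3.3414.

3.3414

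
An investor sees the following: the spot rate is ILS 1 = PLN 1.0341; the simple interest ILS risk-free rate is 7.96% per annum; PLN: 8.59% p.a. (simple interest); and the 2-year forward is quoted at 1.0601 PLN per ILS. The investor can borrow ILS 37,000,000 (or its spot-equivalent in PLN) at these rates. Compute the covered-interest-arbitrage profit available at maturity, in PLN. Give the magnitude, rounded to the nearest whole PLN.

T = 2 years.
Keep in ILS, deliver into the forward: 37,000,000·1.159200·1.0601 = PLN 45,468,113.04.
Swap to PLN now, deposit: 37,000,000·1.0341·1.171800 = PLN 44,835,060.06.
The quoted forward overvalues ILS, so borrow PLN, buy ILS at spot, deposit the ILS at 7.96%, and sell the proceeds forward at 1.0601.
The gap between the two covered legs is PLN 633,053.

PLN 633,053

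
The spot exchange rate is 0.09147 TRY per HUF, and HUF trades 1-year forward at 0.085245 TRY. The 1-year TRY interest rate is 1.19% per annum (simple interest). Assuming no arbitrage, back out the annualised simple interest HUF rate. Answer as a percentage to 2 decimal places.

T = 1 year.
CIP gives F = S · g_TRY/g_HUF, so g_TRY/g_HUF = 0.085245/0.09147 = 0.9319449.
The TRY side grows by 1 + 0.0119×1 = 1.011900.
So the HUF growth factor = 1.0857938.
(1.0857938 − 1)/T = 0.085794, i.e. 8.58%.

8.58%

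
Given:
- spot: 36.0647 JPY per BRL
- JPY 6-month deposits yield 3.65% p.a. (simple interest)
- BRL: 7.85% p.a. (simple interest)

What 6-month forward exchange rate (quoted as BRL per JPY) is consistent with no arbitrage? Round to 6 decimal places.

0.028300

T = 6/12 years.
JPY growth factor: 1 + 0.0365×6/12 = 1.018250.
Growth of 1 BRL over T: 1 + 0.0785×6/12 = 1.039250.
So F = 36.0647 × 1.018250 / 1.039250 = 35.33594 (JPY/BRL).
Invert for BRL per JPY: 1 / 35.33594 = 0.028300.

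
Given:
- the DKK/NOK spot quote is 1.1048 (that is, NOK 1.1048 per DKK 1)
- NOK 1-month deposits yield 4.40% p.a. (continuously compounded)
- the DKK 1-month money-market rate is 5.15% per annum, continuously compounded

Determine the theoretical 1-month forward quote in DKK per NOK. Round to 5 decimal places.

T = 1/12 years.
NOK growth factor: e^(0.0440×1/12) = 1.0036734.
Growth of 1 DKK over T: e^(0.0515×1/12) = 1.0043009.
CIP: F = S · (grow NOK)/(grow DKK) = 1.1048 × 1.0036734/1.0043009 = 1.104110 NOK per DKK.
Invert for DKK per NOK: 1 / 1.104110 = 0.90571.

0.90571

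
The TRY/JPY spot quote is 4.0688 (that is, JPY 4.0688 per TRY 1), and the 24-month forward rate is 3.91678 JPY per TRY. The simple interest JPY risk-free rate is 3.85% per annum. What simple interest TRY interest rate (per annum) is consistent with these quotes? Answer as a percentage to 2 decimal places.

5.94%

T = 2 years.
CIP gives F = S · g_JPY/g_TRY, so g_JPY/g_TRY = 3.91678/4.0688 = 0.9626376.
The JPY side grows by 1 + 0.0385×2 = 1.077000.
Hence g_TRY = 1.1188011.
r = (1.1188011 − 1)/2 = 0.059401 → 5.94%.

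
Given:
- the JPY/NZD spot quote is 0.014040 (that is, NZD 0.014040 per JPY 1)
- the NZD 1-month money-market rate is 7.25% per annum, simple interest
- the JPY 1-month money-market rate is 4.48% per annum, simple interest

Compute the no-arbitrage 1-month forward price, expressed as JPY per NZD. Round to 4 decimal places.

71.0616

T = 1/12 years.
Growth of 1 NZD over T: 1 + 0.0725×1/12 = 1.00604167.
JPY accumulates by 1 + 0.0448×1/12 = 1.00373333.
Forward (NZD per JPY) = 0.01404 × 1.00604167 / 1.00373333 = 0.014072289.
Invert for JPY per NZD: 1 / 0.014072289 = 71.0616.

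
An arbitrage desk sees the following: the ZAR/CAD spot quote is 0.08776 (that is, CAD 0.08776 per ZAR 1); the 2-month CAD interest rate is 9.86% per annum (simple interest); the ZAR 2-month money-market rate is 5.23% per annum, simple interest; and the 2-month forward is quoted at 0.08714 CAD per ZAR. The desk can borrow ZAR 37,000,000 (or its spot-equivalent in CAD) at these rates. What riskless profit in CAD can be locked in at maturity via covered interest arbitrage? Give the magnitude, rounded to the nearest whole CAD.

CAD 48,197

T = 2/12 years.
Keep in ZAR, deliver into the forward: 37,000,000·1.008716667·0.08714 = CAD 3,252,284.10.
Swap to CAD now, deposit: 37,000,000·0.08776·1.016433333 = CAD 3,300,481.00.
The quoted forward undervalues ZAR, so borrow ZAR, convert to CAD at spot, deposit the CAD at 9.86%, and buy ZAR forward at 0.08714 to cover the loan.
The gap between the two covered legs is CAD 48,197.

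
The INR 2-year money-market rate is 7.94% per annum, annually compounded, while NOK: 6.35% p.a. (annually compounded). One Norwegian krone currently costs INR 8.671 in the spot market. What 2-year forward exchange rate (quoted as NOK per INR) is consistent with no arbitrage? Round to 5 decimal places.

0.11195

T = 2 years.
Growth of 1 INR over T: (1 + 0.0794)^2 = 1.1651044.
NOK accumulates by (1 + 0.0635)^2 = 1.1310322.
CIP: F = S · (grow INR)/(grow NOK) = 8.671 × 1.1651044/1.1310322 = 8.932213 INR per NOK.
Invert for NOK per INR: 1 / 8.932213 = 0.11195.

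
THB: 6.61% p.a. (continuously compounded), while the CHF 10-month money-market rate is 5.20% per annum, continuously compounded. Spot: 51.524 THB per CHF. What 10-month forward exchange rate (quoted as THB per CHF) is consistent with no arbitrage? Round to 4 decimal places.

T = 10/12 years.
THB accumulates by e^(0.0661×10/12) = 1.05662866.
Growth of 1 CHF over T: e^(0.0520×10/12) = 1.04428593.
Forward (THB per CHF) = 51.524 × 1.05662866 / 1.04428593 = 52.132978.

52.1330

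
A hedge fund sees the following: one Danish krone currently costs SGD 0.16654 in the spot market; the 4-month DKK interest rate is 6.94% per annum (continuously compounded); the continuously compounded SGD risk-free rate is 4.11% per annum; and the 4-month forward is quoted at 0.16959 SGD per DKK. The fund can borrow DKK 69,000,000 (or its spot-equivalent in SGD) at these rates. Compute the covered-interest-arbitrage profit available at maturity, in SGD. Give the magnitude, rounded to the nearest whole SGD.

T = 4/12 years.
Keep in DKK, deliver into the forward: 69,000,000·1.0234029842·0.16959 = SGD 11,975,564.93.
Swap to SGD now, deposit: 69,000,000·0.16654·1.013794275 = SGD 11,649,773.60.
The quoted forward overvalues DKK, so borrow SGD, buy DKK at spot, deposit the DKK at 6.94%, and sell the proceeds forward at 0.16959.
Arbitrage profit = |11,975,564.93 − 11,649,773.60| = SGD 325,791.

SGD 325,791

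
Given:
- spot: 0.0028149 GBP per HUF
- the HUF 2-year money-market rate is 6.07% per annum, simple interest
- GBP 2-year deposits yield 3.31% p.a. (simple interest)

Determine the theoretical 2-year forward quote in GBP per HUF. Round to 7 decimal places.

0.0026763

T = 2 years.
Growth of 1 GBP over T: 1 + 0.0331×2 = 1.066200.
HUF accumulates by 1 + 0.0607×2 = 1.121400.
CIP: F = S · (grow GBP)/(grow HUF) = 0.0028149 × 1.066200/1.121400 = 0.002676339 GBP per HUF.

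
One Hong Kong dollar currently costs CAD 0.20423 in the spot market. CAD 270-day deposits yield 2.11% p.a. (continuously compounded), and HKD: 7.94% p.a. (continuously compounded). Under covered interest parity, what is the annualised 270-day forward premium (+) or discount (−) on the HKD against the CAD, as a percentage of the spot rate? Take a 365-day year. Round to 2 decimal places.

T = 270/365 years.
No-arbitrage forward: 0.20423 × 1.0157307 / 1.0604934 = 0.19560959 CAD/HKD.
(F − S)/S ÷ T = (0.19560959 − 0.20423)/0.20423/(270/365) = -0.057061 → -5.71%.

-5.71%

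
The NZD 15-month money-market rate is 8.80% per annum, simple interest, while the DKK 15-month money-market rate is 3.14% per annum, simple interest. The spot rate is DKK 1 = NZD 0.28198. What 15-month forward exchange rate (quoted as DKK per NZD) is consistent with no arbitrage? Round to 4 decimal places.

T = 15/12 years.
NZD growth factor: 1 + 0.0880×15/12 = 1.110000.
DKK growth factor: 1 + 0.0314×15/12 = 1.039250.
CIP: F = S · (grow NZD)/(grow DKK) = 0.28198 × 1.110000/1.039250 = 0.3011766 NZD per DKK.
Quoted the other way: 1/0.3011766 = 3.3203 DKK per NZD.

3.3203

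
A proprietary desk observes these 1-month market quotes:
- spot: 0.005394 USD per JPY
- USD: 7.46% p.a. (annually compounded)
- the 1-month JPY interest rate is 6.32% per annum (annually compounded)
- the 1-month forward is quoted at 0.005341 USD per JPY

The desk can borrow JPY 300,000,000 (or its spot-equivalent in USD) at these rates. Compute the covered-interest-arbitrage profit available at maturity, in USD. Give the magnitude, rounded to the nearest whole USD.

USD 17,428

T = 1/12 years.
Route A — deposit JPY, sell forward: 300,000,000 × 1.005119998 × 0.005341 = USD 1,610,503.77.
Route B — convert at spot, deposit USD: 300,000,000 × 0.005394 × 1.006013719 = USD 1,627,931.40.
The quoted forward undervalues JPY, so borrow JPY, convert to USD at spot, deposit the USD at 7.46%, and buy JPY forward at 0.005341 to cover the loan.
The gap between the two covered legs is USD 17,428.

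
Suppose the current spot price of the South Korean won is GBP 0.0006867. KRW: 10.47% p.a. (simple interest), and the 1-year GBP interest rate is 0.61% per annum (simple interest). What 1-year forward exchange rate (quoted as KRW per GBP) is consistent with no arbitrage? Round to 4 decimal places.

T = 1 year.
GBP accumulates by 1 + 0.0061×1 = 1.006100.
Growth of 1 KRW over T: 1 + 0.1047×1 = 1.104700.
So F = 0.0006867 × 1.006100 / 1.104700 = 0.0006254085906 (GBP/KRW).
Invert for KRW per GBP: 1 / 0.0006254085906 = 1598.9547.

1598.9547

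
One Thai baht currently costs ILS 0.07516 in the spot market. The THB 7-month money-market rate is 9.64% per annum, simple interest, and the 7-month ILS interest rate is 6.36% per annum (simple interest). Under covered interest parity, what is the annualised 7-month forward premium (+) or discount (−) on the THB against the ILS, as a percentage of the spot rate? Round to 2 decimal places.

T = 7/12 years.
CIP forward (ILS per THB) = 0.07516 × 1.037100/1.0562333 = 0.07379850.
(F − S)/S ÷ T = (0.07379850 − 0.07516)/0.07516/(7/12) = -0.031054 → -3.11%.

-3.11%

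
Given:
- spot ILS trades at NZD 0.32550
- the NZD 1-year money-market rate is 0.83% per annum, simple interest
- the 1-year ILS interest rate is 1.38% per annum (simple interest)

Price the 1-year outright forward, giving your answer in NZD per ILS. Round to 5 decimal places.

T = 1 year.
NZD growth factor: 1 + 0.0083×1 = 1.008300.
ILS accumulates by 1 + 0.0138×1 = 1.013800.
So F = 0.3255 × 1.008300 / 1.013800 = 0.3237341 (NZD/ILS).

0.32373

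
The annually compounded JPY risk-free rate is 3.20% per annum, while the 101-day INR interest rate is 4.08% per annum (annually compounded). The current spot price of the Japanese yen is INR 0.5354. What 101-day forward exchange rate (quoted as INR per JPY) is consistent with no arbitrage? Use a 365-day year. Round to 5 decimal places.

0.53666

T = 101/365 years.
INR growth factor: (1 + 0.0408)^(101/365) = 1.0111271.
JPY accumulates by (1 + 0.0320)^(101/365) = 1.0087542.
CIP: F = S · (grow INR)/(grow JPY) = 0.5354 × 1.0111271/1.0087542 = 0.5366594 INR per JPY.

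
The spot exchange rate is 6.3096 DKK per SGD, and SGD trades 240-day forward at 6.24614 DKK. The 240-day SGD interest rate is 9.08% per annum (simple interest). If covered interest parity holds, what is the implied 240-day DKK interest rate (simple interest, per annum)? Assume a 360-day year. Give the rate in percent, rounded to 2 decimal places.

T = 240/360 years.
By CIP, F/S equals the DKK-to-SGD growth ratio: 6.24614/6.3096 = 0.9899423.
The SGD side grows by 1 + 0.0908×240/360 = 1.0605333.
Hence g_DKK = 1.0498668.
(1.0498668 − 1)/T = 0.074800, i.e. 7.48%.

7.48%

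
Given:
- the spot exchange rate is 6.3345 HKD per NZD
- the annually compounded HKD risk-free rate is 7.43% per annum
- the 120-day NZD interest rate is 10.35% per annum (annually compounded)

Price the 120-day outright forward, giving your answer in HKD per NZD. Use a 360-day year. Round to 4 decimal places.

6.2781

T = 120/360 years.
HKD accumulates by (1 + 0.0743)^(120/360) = 1.0241774.
NZD accumulates by (1 + 0.1035)^(120/360) = 1.0333738.
So F = 6.3345 × 1.0241774 / 1.0333738 = 6.278127 (HKD/NZD).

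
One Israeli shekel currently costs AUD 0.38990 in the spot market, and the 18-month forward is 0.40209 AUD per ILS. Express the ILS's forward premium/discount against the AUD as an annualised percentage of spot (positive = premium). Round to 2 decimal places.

T = 18/12 years.
Period premium: (0.40209 − 0.3899)/0.3899 = 0.0312644.
×(1/T) gives 2.08% p.a.

+2.08%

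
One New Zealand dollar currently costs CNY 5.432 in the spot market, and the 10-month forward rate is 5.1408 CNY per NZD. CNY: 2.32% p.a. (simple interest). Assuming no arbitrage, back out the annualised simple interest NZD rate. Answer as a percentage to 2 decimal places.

9.25%

T = 10/12 years.
F/S = 5.1408/5.432 = 0.9463918 = (growth of CNY) / (growth of NZD).
The CNY side grows by 1 + 0.0232×10/12 = 1.0193333.
That pins the NZD growth at 1.0770733.
(1.0770733 − 1)/T = 0.092488, i.e. 9.25%.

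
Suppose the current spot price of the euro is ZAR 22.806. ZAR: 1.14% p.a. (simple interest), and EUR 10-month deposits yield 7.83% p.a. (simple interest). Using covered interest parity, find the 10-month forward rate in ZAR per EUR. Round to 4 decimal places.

21.6124

T = 10/12 years.
ZAR growth factor: 1 + 0.0114×10/12 = 1.009500.
Growth of 1 EUR over T: 1 + 0.0783×10/12 = 1.065250.
CIP: F = S · (grow ZAR)/(grow EUR) = 22.806 × 1.009500/1.065250 = 21.612445 ZAR per EUR.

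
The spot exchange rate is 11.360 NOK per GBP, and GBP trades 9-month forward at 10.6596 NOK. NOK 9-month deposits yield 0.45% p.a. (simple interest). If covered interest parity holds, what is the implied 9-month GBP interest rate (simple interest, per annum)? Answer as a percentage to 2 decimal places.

9.24%

T = 9/12 years.
F/S = 10.6596/11.36 = 0.9383451 = (growth of NOK) / (growth of GBP).
NOK growth factor: 1 + 0.0045×9/12 = 1.003375.
That pins the GBP growth at 1.0693028.
(1.0693028 − 1)/T = 0.092404, i.e. 9.24%.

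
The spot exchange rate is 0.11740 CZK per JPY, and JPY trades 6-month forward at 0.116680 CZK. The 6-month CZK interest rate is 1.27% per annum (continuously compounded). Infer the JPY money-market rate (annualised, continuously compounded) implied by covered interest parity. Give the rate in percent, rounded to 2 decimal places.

2.50%

T = 6/12 years.
By CIP, F/S equals the CZK-to-JPY growth ratio: 0.11668/0.1174 = 0.9938671.
The CZK side grows by e^(0.0127×6/12) = 1.0063702.
That pins the JPY growth at 1.0125803.
Take logs: ln 1.0125803 / (6/12) = 0.025004, so 2.50%.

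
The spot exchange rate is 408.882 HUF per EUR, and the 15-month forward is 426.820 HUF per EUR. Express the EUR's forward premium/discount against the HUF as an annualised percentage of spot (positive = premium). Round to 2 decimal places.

+3.51%

T = 15/12 years.
(F − S)/S = (426.820 − 408.882)/408.882 = 0.0438708.
Per annum: 0.0438708 / (15/12) = 0.035097 = 3.51%.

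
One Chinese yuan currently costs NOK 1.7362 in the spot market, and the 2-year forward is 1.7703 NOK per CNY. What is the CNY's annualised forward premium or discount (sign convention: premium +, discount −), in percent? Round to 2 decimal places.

+0.98%

T = 2 years.
(F − S)/S = (1.7703 − 1.7362)/1.7362 = 0.0196406.
Annualise by dividing by T: 0.0196406 / 2 = 0.009820 → 0.98%.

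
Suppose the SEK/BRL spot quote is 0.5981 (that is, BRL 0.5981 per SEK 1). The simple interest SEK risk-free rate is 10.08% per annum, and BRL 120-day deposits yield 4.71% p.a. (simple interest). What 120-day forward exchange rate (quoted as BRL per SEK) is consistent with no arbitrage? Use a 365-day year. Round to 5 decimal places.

T = 120/365 years.
BRL accumulates by 1 + 0.0471×120/365 = 1.0154849.
Growth of 1 SEK over T: 1 + 0.1008×120/365 = 1.0331397.
CIP: F = S · (grow BRL)/(grow SEK) = 0.5981 × 1.0154849/1.0331397 = 0.5878794 BRL per SEK.

0.58788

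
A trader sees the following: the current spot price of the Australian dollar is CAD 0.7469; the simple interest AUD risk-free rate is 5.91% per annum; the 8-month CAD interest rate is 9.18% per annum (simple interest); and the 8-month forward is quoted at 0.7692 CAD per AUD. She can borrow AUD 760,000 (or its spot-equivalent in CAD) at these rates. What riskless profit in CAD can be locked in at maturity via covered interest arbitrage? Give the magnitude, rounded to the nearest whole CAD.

T = 8/12 years.
Invest the AUD and cover forward: 760,000 × 1.039400 × 0.7692 = CAD 607,624.92.
Convert at spot and invest in CAD: 760,000 × 0.7469 × 1.061200 = CAD 602,383.81.
The quoted forward overvalues AUD, so borrow CAD, buy AUD at spot, deposit the AUD at 5.91%, and sell the proceeds forward at 0.7692.
Profit = 607,624.92 − 602,383.81 = CAD 5,241.

CAD 5,241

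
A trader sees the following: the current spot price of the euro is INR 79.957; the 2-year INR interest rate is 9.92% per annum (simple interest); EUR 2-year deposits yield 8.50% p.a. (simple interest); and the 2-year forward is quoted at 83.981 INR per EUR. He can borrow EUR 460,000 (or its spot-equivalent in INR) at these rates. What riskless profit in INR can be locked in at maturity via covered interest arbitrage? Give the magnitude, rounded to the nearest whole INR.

T = 2 years.
Route A — deposit EUR, sell forward: 460,000 × 1.170000 × 83.981 = INR 45,198,574.20.
Route B — convert at spot, deposit INR: 460,000 × 79.957 × 1.198400 = INR 44,077,415.65.
The quoted forward overvalues EUR, so borrow INR, buy EUR at spot, deposit the EUR at 8.50%, and sell the proceeds forward at 83.981.
Arbitrage profit = |45,198,574.20 − 44,077,415.65| = INR 1,121,159.

INR 1,121,159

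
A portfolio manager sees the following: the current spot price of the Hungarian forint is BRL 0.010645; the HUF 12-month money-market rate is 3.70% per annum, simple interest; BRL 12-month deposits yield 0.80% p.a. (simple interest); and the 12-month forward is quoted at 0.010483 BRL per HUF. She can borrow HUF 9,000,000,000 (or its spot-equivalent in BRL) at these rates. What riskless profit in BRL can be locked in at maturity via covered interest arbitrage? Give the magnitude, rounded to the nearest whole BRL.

T = 1 year.
Invest the HUF and cover forward: 9,000,000,000 × 1.037000 × 0.010483 = BRL 97,837,839.00.
Convert at spot and invest in BRL: 9,000,000,000 × 0.010645 × 1.008000 = BRL 96,571,440.00.
The quoted forward overvalues HUF, so borrow BRL, buy HUF at spot, deposit the HUF at 3.70%, and sell the proceeds forward at 0.010483.
Arbitrage profit = |97,837,839.00 − 96,571,440.00| = BRL 1,266,399.

BRL 1,266,399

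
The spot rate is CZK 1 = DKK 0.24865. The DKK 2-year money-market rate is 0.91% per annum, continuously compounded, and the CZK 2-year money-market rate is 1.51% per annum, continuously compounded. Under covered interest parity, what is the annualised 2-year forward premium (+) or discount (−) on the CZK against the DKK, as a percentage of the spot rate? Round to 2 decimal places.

T = 2 years.
CIP forward (DKK per CZK) = 0.24865 × 1.0183666/1.0306606 = 0.24568404.
Annualised premium = (F − S)/S × (1/T) = (0.24568404 − 0.24865)/0.24865 ÷ 2 = -0.60%.

-0.60%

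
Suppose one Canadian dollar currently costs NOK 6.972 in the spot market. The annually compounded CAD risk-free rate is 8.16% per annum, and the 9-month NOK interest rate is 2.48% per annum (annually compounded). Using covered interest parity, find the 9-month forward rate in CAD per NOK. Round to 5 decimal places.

T = 9/12 years.
NOK growth factor: (1 + 0.0248)^(9/12) = 1.0185429.
CAD growth factor: (1 + 0.0816)^(9/12) = 1.0605961.
So F = 6.972 × 1.0185429 / 1.0605961 = 6.695556 (NOK/CAD).
Quoted the other way: 1/6.695556 = 0.14935 CAD per NOK.

0.14935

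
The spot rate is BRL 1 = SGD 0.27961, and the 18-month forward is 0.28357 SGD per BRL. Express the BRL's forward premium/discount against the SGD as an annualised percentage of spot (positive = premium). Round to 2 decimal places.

+0.94%

T = 18/12 years.
BRL trades forward at +1.41626% vs spot over the period.
×(1/T) gives 0.94% p.a.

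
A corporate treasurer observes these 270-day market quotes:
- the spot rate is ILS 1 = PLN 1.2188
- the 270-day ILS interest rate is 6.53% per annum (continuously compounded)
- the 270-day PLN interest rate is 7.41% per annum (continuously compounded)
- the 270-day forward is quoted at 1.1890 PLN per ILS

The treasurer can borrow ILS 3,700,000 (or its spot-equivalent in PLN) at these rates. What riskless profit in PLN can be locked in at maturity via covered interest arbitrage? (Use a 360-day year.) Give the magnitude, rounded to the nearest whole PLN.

T = 270/360 years.
Invest the ILS and cover forward: 3,700,000 × 1.050194096 × 1.1890 = PLN 4,620,118.89.
Convert at spot and invest in PLN: 3,700,000 × 1.2188 × 1.0571483 = PLN 4,767,273.69.
The quoted forward undervalues ILS, so borrow ILS, convert to PLN at spot, deposit the PLN at 7.41%, and buy ILS forward at 1.1890 to cover the loan.
Arbitrage profit = |4,620,118.89 − 4,767,273.69| = PLN 147,155.

PLN 147,155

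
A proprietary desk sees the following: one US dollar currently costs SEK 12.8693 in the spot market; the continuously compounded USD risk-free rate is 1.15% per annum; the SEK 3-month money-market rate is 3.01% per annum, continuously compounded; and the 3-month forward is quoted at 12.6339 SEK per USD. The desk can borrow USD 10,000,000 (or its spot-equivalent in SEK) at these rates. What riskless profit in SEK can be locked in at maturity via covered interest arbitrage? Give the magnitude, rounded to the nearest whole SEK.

T = 3/12 years.
Invest the USD and cover forward: 10,000,000 × 1.00287913678 × 12.6339 = SEK 126,702,747.26.
Convert at spot and invest in SEK: 10,000,000 × 12.8693 × 1.00755338396 = SEK 129,665,067.64.
The quoted forward undervalues USD, so borrow USD, convert to SEK at spot, deposit the SEK at 3.01%, and buy USD forward at 12.6339 to cover the loan.
The gap between the two covered legs is SEK 2,962,320.

SEK 2,962,320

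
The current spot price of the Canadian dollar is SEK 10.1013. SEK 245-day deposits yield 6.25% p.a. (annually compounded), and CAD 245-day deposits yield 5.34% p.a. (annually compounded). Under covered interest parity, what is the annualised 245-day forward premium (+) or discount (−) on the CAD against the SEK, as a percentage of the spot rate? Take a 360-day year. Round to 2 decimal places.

T = 245/360 years.
CIP forward (SEK per CAD) = 10.1013 × 1.0421214/1.0360388 = 10.1606049.
(F − S)/S ÷ T = (10.1606049 − 10.1013)/10.1013/(245/360) = 0.008627 → 0.86%.

+0.86%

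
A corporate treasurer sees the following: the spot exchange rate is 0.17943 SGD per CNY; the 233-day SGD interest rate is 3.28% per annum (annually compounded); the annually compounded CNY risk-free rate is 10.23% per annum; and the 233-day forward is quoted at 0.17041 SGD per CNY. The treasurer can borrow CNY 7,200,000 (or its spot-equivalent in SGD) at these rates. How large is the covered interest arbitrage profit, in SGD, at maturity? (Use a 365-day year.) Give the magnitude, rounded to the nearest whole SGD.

T = 233/365 years.
Invest the CNY and cover forward: 7,200,000 × 1.064148759 × 0.17041 = SGD 1,305,659.45.
Convert at spot and invest in SGD: 7,200,000 × 0.17943 × 1.020815713 = SGD 1,318,787.74.
The quoted forward undervalues CNY, so borrow CNY, convert to SGD at spot, deposit the SGD at 3.28%, and buy CNY forward at 0.17041 to cover the loan.
The gap between the two covered legs is SGD 13,128.

SGD 13,128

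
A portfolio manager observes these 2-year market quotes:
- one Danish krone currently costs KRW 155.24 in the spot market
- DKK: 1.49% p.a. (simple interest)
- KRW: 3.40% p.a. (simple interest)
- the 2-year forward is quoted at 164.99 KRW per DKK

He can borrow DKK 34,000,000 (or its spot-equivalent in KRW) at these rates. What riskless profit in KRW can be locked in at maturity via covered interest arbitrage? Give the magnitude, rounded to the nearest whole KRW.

T = 2 years.
Keep in DKK, deliver into the forward: 34,000,000·1.029800·164.99 = KRW 5,776,827,868.00.
Swap to KRW now, deposit: 34,000,000·155.24·1.068000 = KRW 5,637,074,880.00.
The quoted forward overvalues DKK, so borrow KRW, buy DKK at spot, deposit the DKK at 1.49%, and sell the proceeds forward at 164.99.
Arbitrage profit = |5,776,827,868.00 − 5,637,074,880.00| = KRW 139,752,988.

KRW 139,752,988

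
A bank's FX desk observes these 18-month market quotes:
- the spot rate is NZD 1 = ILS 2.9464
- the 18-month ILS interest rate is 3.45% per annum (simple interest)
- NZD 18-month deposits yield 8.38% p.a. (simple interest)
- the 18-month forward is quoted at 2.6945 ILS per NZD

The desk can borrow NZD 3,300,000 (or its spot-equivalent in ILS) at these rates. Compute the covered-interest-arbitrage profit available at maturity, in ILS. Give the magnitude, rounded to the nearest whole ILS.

ILS 216,736

T = 18/12 years.
Keep in NZD, deliver into the forward: 3,300,000·1.125700·2.6945 = ILS 10,009,555.55.
Swap to ILS now, deposit: 3,300,000·2.9464·1.051750 = ILS 10,226,291.46.
The quoted forward undervalues NZD, so borrow NZD, convert to ILS at spot, deposit the ILS at 3.45%, and buy NZD forward at 2.6945 to cover the loan.
Profit = 10,226,291.46 − 10,009,555.55 = ILS 216,736.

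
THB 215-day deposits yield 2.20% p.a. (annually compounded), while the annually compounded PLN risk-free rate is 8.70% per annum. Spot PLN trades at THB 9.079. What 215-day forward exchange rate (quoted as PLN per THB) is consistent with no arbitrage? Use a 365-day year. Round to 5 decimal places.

0.11422

T = 215/365 years.
THB growth factor: (1 + 0.0220)^(215/365) = 1.0129009.
PLN accumulates by (1 + 0.0870)^(215/365) = 1.0503661.
Forward (THB per PLN) = 9.079 × 1.0129009 / 1.0503661 = 8.755164.
Invert for PLN per THB: 1 / 8.755164 = 0.11422.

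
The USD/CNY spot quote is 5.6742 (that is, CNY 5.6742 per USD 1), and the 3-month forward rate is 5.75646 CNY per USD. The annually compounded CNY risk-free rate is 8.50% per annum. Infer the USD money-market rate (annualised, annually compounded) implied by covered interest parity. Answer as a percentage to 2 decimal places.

T = 3/12 years.
CIP gives F = S · g_CNY/g_USD, so g_CNY/g_USD = 5.75646/5.6742 = 1.0144972.
The CNY side grows by (1 + 0.0850)^(3/12) = 1.0206044.
That pins the USD growth at 1.0060199.
Annualise: 1.0060199^(12/3) − 1 = 0.024298 = 2.43%.

2.43%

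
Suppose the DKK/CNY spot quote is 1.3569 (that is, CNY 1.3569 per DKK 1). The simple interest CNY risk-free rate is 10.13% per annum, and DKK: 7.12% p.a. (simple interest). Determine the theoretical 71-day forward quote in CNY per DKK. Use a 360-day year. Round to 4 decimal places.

1.3648

T = 71/360 years.
CNY accumulates by 1 + 0.1013×71/360 = 1.0199786.
Growth of 1 DKK over T: 1 + 0.0712×71/360 = 1.0140422.
CIP: F = S · (grow CNY)/(grow DKK) = 1.3569 × 1.0199786/1.0140422 = 1.364844 CNY per DKK.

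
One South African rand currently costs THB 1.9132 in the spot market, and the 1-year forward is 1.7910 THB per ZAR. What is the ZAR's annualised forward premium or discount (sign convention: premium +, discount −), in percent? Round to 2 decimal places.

-6.39%

T = 1 year.
(F − S)/S = (1.7910 − 1.9132)/1.9132 = -0.0638720.
Annualise by dividing by T: -0.0638720 / 1 = -0.063872 → -6.39%.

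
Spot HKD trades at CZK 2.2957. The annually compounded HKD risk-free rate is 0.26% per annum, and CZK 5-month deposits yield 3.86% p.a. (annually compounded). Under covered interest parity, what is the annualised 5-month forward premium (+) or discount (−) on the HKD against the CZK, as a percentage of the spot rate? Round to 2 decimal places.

T = 5/12 years.
No-arbitrage forward: 2.2957 × 1.0159059 / 1.0010825 = 2.3296933 CZK/HKD.
(F − S)/S ÷ T = (2.3296933 − 2.2957)/2.2957/(5/12) = 0.035538 → 3.55%.

+3.55%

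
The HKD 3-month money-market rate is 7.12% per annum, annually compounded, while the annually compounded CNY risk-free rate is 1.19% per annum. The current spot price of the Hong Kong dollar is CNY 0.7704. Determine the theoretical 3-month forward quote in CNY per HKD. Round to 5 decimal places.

0.75951

T = 3/12 years.
CNY growth factor: (1 + 0.0119)^(3/12) = 1.0029618.
Growth of 1 HKD over T: (1 + 0.0712)^(3/12) = 1.0173436.
So F = 0.7704 × 1.0029618 / 1.0173436 = 0.7595091 (CNY/HKD).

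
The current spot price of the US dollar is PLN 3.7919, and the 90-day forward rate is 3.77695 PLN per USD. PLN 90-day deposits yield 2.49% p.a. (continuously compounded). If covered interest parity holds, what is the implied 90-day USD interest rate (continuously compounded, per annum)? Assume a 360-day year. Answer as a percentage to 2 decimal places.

T = 90/360 years.
By CIP, F/S equals the PLN-to-USD growth ratio: 3.77695/3.7919 = 0.9960574.
The PLN side grows by e^(0.0249×90/360) = 1.0062444.
That pins the USD growth at 1.0102273.
r = ln(1.0102273)/(90/360) = 0.040701 → 4.07%.

4.07%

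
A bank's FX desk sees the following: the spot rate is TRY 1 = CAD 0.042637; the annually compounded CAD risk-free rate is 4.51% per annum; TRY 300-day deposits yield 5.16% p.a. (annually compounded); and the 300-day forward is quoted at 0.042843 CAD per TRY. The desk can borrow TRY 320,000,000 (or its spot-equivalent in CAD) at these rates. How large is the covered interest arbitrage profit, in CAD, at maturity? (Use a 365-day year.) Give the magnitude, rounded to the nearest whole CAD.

CAD 140,985

T = 300/365 years.
Route A — deposit TRY, sell forward: 320,000,000 × 1.0422199419 × 0.042843 = CAD 14,288,585.27.
Route B — convert at spot, deposit CAD: 320,000,000 × 0.042637 × 1.0369222086 = CAD 14,147,600.71.
The quoted forward overvalues TRY, so borrow CAD, buy TRY at spot, deposit the TRY at 5.16%, and sell the proceeds forward at 0.042843.
The gap between the two covered legs is CAD 140,985.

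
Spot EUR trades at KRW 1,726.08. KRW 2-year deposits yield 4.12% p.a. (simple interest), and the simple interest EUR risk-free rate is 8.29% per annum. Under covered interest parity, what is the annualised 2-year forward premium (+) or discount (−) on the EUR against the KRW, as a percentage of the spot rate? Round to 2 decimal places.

T = 2 years.
No-arbitrage forward: 1726.08 × 1.082400 / 1.165800 = 1602.59821 KRW/EUR.
Annualised premium = (F − S)/S × (1/T) = (1602.59821 − 1726.08)/1726.08 ÷ 2 = -3.58%.

-3.58%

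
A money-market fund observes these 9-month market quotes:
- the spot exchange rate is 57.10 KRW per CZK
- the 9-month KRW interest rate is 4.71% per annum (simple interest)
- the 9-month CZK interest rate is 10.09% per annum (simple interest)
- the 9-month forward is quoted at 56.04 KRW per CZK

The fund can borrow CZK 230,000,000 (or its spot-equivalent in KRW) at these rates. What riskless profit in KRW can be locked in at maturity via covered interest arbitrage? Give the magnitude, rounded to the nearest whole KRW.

T = 9/12 years.
Keep in CZK, deliver into the forward: 230,000,000·1.075675·56.04 = KRW 13,864,590,210.00.
Swap to KRW now, deposit: 230,000,000·57.10·1.035325 = KRW 13,596,923,225.00.
The quoted forward overvalues CZK, so borrow KRW, buy CZK at spot, deposit the CZK at 10.09%, and sell the proceeds forward at 56.04.
Arbitrage profit = |13,864,590,210.00 − 13,596,923,225.00| = KRW 267,666,985.

KRW 267,666,985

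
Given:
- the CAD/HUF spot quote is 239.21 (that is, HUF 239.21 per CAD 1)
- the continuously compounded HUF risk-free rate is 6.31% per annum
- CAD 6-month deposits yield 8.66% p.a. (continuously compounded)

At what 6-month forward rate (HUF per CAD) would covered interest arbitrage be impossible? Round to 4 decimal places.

236.4157

T = 6/12 years.
HUF growth factor: e^(0.0631×6/12) = 1.032052977.
CAD growth factor: e^(0.0866×6/12) = 1.044251123.
CIP: F = S · (grow HUF)/(grow CAD) = 239.21 × 1.032052977/1.044251123 = 236.415731 HUF per CAD.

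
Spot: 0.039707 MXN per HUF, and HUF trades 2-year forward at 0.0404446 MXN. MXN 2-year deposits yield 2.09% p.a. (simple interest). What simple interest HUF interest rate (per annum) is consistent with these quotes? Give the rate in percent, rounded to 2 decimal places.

T = 2 years.
CIP gives F = S · g_MXN/g_HUF, so g_MXN/g_HUF = 0.0404446/0.039707 = 1.0185761.
MXN growth factor: 1 + 0.0209×2 = 1.041800.
So the HUF growth factor = 1.0228004.
(1.0228004 − 1)/T = 0.011400, i.e. 1.14%.

1.14%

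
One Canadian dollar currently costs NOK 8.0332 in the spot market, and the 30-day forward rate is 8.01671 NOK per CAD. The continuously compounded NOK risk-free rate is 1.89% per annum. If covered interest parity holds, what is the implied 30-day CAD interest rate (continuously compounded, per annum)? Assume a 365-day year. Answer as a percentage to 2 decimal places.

4.39%

T = 30/365 years.
F/S = 8.01671/8.0332 = 0.9979473 = (growth of NOK) / (growth of CAD).
The NOK side grows by e^(0.0189×30/365) = 1.0015546.
Hence g_CAD = 1.0036147.
Take logs: ln 1.0036147 / (30/365) = 0.043900, so 4.39%.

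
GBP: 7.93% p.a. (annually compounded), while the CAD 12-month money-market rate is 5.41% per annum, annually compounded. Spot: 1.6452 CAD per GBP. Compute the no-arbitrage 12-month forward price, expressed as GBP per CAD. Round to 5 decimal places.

T = 1 year.
CAD accumulates by (1 + 0.0541)^1 = 1.054100.
GBP growth factor: (1 + 0.0793)^1 = 1.079300.
Forward (CAD per GBP) = 1.6452 × 1.054100 / 1.079300 = 1.606787.
Quoted the other way: 1/1.606787 = 0.62236 GBP per CAD.

0.62236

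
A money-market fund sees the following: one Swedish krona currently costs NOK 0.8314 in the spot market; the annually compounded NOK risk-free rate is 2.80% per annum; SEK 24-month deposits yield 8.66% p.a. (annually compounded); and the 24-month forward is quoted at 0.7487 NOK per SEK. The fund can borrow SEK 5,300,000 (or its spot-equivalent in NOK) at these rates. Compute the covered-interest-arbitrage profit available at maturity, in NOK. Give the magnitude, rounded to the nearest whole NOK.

NOK 28,512

T = 2 years.
Keep in SEK, deliver into the forward: 5,300,000·1.18069956·0.7487 = NOK 4,685,145.73.
Swap to NOK now, deposit: 5,300,000·0.8314·1.056784 = NOK 4,656,634.15.
The quoted forward overvalues SEK, so borrow NOK, buy SEK at spot, deposit the SEK at 8.66%, and sell the proceeds forward at 0.7487.
The gap between the two covered legs is NOK 28,512.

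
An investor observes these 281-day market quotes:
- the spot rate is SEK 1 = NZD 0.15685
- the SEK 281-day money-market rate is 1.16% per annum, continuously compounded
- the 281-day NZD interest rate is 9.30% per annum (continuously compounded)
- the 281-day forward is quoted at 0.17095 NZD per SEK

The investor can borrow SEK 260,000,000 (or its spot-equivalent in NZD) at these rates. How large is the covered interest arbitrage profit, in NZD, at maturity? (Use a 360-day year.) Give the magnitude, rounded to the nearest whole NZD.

T = 281/360 years.
Invest the SEK and cover forward: 260,000,000 × 1.0090955599 × 0.17095 = NZD 44,851,270.35.
Convert at spot and invest in NZD: 260,000,000 × 0.15685 × 1.0752913699 = NZD 43,851,457.36.
The quoted forward overvalues SEK, so borrow NZD, buy SEK at spot, deposit the SEK at 1.16%, and sell the proceeds forward at 0.17095.
Profit = 44,851,270.35 − 43,851,457.36 = NZD 999,813.

NZD 999,813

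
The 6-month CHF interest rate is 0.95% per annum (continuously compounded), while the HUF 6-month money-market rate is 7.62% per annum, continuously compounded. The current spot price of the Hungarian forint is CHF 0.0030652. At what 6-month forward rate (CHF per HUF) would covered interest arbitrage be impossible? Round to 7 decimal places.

0.0029647

T = 6/12 years.
CHF accumulates by e^(0.0095×6/12) = 1.0047613.
HUF growth factor: e^(0.0762×6/12) = 1.0388351.
CIP: F = S · (grow CHF)/(grow HUF) = 0.0030652 × 1.0047613/1.0388351 = 0.002964661 CHF per HUF.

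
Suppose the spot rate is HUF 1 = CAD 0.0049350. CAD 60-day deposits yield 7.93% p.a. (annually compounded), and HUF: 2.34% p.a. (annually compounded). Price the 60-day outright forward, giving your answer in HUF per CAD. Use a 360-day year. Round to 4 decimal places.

200.8461

T = 60/360 years.
CAD accumulates by (1 + 0.0793)^(60/360) = 1.012800008.
Growth of 1 HUF over T: (1 + 0.0234)^(60/360) = 1.00386251.
So F = 0.004935 × 1.012800008 / 1.00386251 = 0.00497893685 (CAD/HUF).
Invert for HUF per CAD: 1 / 0.00497893685 = 200.8461.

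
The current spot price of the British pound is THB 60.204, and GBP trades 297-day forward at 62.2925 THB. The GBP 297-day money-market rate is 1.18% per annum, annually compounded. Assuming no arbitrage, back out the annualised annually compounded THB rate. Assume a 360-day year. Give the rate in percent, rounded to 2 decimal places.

T = 297/360 years.
F/S = 62.2925/60.204 = 1.0346904 = (growth of THB) / (growth of GBP).
The GBP side grows by (1 + 0.0118)^(297/360) = 1.009725.
That pins the THB growth at 1.0447528.
r = 1.0447528^(360/297) − 1 = 0.054500 → 5.45%.

5.45%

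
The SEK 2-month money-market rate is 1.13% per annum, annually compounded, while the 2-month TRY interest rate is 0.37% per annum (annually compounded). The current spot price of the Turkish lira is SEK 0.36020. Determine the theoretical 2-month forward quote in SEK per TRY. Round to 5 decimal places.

T = 2/12 years.
SEK growth factor: (1 + 0.0113)^(2/12) = 1.0018745.
TRY growth factor: (1 + 0.0037)^(2/12) = 1.0006157.
Forward (SEK per TRY) = 0.3602 × 1.0018745 / 1.0006157 = 0.3606531.

0.36065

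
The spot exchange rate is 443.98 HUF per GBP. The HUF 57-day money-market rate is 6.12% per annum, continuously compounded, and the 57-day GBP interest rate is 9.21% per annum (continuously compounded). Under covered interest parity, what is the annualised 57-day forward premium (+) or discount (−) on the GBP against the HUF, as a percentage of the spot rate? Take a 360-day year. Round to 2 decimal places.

T = 57/360 years.
CIP forward (HUF per GBP) = 443.98 × 1.0097371/1.0146893 = 441.81315.
(F − S)/S ÷ T = (441.81315 − 443.98)/443.98/(57/360) = -0.030824 → -3.08%.

-3.08%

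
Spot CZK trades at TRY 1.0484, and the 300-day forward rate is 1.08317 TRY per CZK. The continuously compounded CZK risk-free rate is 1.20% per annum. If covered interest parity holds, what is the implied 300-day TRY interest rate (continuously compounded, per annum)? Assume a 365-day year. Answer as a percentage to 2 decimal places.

T = 300/365 years.
F/S = 1.08317/1.0484 = 1.0331648 = (growth of TRY) / (growth of CZK).
CZK growth factor: e^(0.0120×300/365) = 1.0099118.
So the TRY growth factor = 1.0434053.
Take logs: ln 1.0434053 / (300/365) = 0.051696, so 5.17%.

5.17%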